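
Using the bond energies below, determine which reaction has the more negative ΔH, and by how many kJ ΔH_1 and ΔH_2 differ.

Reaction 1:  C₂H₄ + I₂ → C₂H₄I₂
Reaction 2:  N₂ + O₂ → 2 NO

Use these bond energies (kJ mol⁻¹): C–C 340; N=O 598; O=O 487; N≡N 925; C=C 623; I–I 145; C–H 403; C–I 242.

Reaction 1, by 272 kJ

Reaction 1:
  Bonds broken (reactants):
    C–H: 4 × 403 = 1612
    C=C: 1 × 623 = 623
    I–I: 1 × 145 = 145
    Σ(broken) = 2380 kJ
  Bonds formed (products):
    C–C: 1 × 340 = 340
    C–H: 4 × 403 = 1612
    C–I: 2 × 242 = 484
    Σ(formed) = 2436 kJ
  ΔH_1 = 2380 − 2436 = −56 kJ
Reaction 2:
  Bonds broken (reactants):
    N≡N: 1 × 925 = 925
    O=O: 1 × 487 = 487
    Σ(broken) = 1412 kJ
  Bonds formed (products):
    N=O: 2 × 598 = 1196
    Σ(formed) = 1196 kJ
  ΔH_2 = 1412 − 1196 = +216 kJ
ΔH_1 − ΔH_2 = −272 kJ, so reaction 1 has the more negative ΔH; |ΔH_1 − ΔH_2| = 272 kJ.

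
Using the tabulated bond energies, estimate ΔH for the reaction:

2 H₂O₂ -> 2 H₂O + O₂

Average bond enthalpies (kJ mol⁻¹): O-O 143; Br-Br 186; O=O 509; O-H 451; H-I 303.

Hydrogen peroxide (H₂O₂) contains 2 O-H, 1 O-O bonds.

Bonds broken (reactants):
  O-H: 4 × 451 = 1804
  O-O: 2 × 143 = 286
  Σ(broken) = 2090 kJ
Bonds formed (products):
  O-H: 4 × 451 = 1804
  O=O: 1 × 509 = 509
  Σ(formed) = 2313 kJ
ΔH = Σ(broken) − Σ(formed) = 2090 − 2313 = −223 kJ

ΔH ≈ −223 kJ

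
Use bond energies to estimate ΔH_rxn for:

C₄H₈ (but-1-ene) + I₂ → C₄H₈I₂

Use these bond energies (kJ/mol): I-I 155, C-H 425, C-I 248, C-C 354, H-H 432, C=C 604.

ΔH ≈ −91 kJ

Bonds broken (reactants):
  C-C: 2 × 354 = 708
  C-H: 8 × 425 = 3400
  C=C: 1 × 604 = 604
  I-I: 1 × 155 = 155
  Σ(broken) = 4867 kJ
Bonds formed (products):
  C-C: 3 × 354 = 1062
  C-H: 8 × 425 = 3400
  C-I: 2 × 248 = 496
  Σ(formed) = 4958 kJ
ΔH = Σ(broken) − Σ(formed) = 4867 − 4958 = −91 kJ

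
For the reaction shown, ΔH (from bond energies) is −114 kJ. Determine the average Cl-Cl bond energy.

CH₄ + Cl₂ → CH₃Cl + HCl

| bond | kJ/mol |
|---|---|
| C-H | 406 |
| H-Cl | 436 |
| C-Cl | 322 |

D(Cl-Cl) ≈ 238 kJ/mol

Let D be the Cl-Cl bond energy.
Σ(broken) = 4×406 + 1×D = 1624 + D
Σ(formed) = 1×322 + 3×406 + 1×436 = 1976
ΔH = Σ(broken) − Σ(formed) = (1624 + D) − (1976) = −352 + D
Setting this equal to −114 kJ gives D = 238 kJ/mol.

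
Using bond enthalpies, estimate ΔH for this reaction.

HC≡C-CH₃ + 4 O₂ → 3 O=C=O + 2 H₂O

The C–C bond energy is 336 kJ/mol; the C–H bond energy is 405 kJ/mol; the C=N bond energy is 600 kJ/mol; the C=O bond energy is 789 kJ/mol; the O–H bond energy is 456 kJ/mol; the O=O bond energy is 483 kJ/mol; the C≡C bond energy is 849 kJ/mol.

Bonds broken (reactants):
  C≡C: 1 × 849 = 849
  C–C: 1 × 336 = 336
  C–H: 4 × 405 = 1620
  O=O: 4 × 483 = 1932
  Σ(broken) = 4737 kJ
Bonds formed (products):
  C=O: 6 × 789 = 4734
  O–H: 4 × 456 = 1824
  Σ(formed) = 6558 kJ
ΔH = Σ(broken) − Σ(formed) = 4737 − 6558 = −1821 kJ

ΔH ≈ −1821 kJ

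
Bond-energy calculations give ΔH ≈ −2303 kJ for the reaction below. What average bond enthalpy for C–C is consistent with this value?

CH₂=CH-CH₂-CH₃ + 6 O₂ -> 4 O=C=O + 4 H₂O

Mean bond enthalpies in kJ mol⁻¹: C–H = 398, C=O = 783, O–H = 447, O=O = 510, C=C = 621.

D(C–C) ≈ 336 kJ/mol

Let D be the C–C bond energy.
Σ(broken) = 2×D + 8×398 + 1×621 + 6×510 = 6865 + 2D
Σ(formed) = 8×783 + 8×447 = 9840
ΔH = Σ(broken) − Σ(formed) = (6865 + 2D) − (9840) = −2975 + 2D
Setting this equal to −2303 kJ gives 2D = 672, so D = 336 kJ/mol.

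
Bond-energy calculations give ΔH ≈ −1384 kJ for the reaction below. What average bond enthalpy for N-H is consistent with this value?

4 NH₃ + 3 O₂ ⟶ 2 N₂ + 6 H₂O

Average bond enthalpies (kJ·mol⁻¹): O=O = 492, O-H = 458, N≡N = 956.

Let D be the N-H bond energy.
Σ(broken) = 12×D + 3×492 = 1476 + 12D
Σ(formed) = 2×956 + 12×458 = 7408
ΔH = Σ(broken) − Σ(formed) = (1476 + 12D) − (7408) = −5932 + 12D
Setting this equal to −1384 kJ gives 12D = 4548, so D = 379 kJ/mol.

D(N-H) ≈ 379 kJ/mol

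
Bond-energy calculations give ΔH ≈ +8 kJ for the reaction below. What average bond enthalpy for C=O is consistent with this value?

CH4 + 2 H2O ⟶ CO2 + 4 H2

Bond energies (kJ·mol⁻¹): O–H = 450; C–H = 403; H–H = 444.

D(C=O) ≈ 814 kJ/mol

Let D be the C=O bond energy.
Σ(broken) = 4×403 + 4×450 = 3412
Σ(formed) = 2×D + 4×444 = 1776 + 2D
ΔH = Σ(broken) − Σ(formed) = (3412) − (1776 + 2D) = +1636 − 2D
Setting this equal to +8 kJ gives 2D = 1628, so D = 814 kJ/mol.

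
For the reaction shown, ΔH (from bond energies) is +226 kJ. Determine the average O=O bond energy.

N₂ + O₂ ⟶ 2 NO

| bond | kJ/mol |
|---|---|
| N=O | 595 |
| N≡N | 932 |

D(O=O) ≈ 484 kJ/mol

Let D be the O=O bond energy.
Σ(broken) = 1×932 + 1×D = 932 + D
Σ(formed) = 2×595 = 1190
ΔH = Σ(broken) − Σ(formed) = (932 + D) − (1190) = −258 + D
Setting this equal to +226 kJ gives D = 484 kJ/mol.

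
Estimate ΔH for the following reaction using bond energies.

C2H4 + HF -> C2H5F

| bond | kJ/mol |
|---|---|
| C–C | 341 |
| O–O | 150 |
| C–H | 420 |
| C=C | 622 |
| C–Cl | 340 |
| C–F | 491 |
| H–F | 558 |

ΔH ≈ −72 kJ

Bonds broken (reactants):
  C–H: 4 × 420 = 1680
  C=C: 1 × 622 = 622
  H–F: 1 × 558 = 558
  Σ(broken) = 2860 kJ
Bonds formed (products):
  C–C: 1 × 341 = 341
  C–F: 1 × 491 = 491
  C–H: 5 × 420 = 2100
  Σ(formed) = 2932 kJ
ΔH = Σ(broken) − Σ(formed) = 2860 − 2932 = −72 kJ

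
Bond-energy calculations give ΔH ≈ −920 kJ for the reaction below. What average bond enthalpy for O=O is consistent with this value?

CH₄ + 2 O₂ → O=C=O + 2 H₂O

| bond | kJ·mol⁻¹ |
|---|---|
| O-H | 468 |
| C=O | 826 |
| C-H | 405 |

D(O=O) ≈ 492 kJ/mol

Let D be the O=O bond energy.
Σ(broken) = 4×405 + 2×D = 1620 + 2D
Σ(formed) = 2×826 + 4×468 = 3524
ΔH = Σ(broken) − Σ(formed) = (1620 + 2D) − (3524) = −1904 + 2D
Setting this equal to −920 kJ gives 2D = 984, so D = 492 kJ/mol.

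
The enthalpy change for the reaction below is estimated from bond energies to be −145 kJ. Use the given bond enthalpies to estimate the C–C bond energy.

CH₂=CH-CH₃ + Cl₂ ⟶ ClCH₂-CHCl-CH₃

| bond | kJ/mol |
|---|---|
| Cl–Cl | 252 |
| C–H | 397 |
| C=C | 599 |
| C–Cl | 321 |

Let D be the C–C bond energy.
Σ(broken) = 1×D + 6×397 + 1×599 + 1×252 = 3233 + D
Σ(formed) = 2×D + 2×321 + 6×397 = 3024 + 2D
ΔH = Σ(broken) − Σ(formed) = (3233 + D) − (3024 + 2D) = +209 − D
Setting this equal to −145 kJ gives D = 354 kJ/mol.

D(C–C) ≈ 354 kJ/mol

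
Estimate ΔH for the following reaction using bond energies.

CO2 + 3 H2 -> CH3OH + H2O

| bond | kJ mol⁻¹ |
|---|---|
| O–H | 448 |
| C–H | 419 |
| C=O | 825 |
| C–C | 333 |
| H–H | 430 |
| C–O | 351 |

Bonds broken (reactants):
  C=O: 2 × 825 = 1650
  H–H: 3 × 430 = 1290
  Σ(broken) = 2940 kJ
Bonds formed (products):
  C–H: 3 × 419 = 1257
  C–O: 1 × 351 = 351
  O–H: 3 × 448 = 1344
  Σ(formed) = 2952 kJ
ΔH = Σ(broken) − Σ(formed) = 2940 − 2952 = −12 kJ

ΔH ≈ −12 kJ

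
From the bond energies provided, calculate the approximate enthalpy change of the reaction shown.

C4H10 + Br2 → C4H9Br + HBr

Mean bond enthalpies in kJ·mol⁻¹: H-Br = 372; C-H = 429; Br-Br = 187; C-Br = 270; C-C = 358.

Bonds broken (reactants):
  Br-Br: 1 × 187 = 187
  C-C: 3 × 358 = 1074
  C-H: 10 × 429 = 4290
  Σ(broken) = 5551 kJ
Bonds formed (products):
  C-Br: 1 × 270 = 270
  C-C: 3 × 358 = 1074
  C-H: 9 × 429 = 3861
  H-Br: 1 × 372 = 372
  Σ(formed) = 5577 kJ
ΔH = Σ(broken) − Σ(formed) = 5551 − 5577 = −26 kJ

ΔH ≈ −26 kJ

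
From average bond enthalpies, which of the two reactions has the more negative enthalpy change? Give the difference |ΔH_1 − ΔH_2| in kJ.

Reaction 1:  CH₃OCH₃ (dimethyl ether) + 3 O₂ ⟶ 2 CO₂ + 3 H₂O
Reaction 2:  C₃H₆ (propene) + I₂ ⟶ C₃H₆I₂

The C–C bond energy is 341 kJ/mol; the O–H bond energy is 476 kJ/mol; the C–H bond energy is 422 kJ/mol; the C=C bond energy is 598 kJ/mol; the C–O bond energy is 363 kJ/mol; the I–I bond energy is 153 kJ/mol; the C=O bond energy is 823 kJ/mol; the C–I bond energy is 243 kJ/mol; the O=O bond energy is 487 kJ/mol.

Reaction 1, by 1353 kJ

Reaction 1:
  Bonds broken (reactants):
    C–H: 6 × 422 = 2532
    C–O: 2 × 363 = 726
    O=O: 3 × 487 = 1461
    Σ(broken) = 4719 kJ
  Bonds formed (products):
    C=O: 4 × 823 = 3292
    O–H: 6 × 476 = 2856
    Σ(formed) = 6148 kJ
  ΔH_1 = 4719 − 6148 = −1429 kJ
Reaction 2:
  Bonds broken (reactants):
    C–C: 1 × 341 = 341
    C–H: 6 × 422 = 2532
    C=C: 1 × 598 = 598
    I–I: 1 × 153 = 153
    Σ(broken) = 3624 kJ
  Bonds formed (products):
    C–C: 2 × 341 = 682
    C–H: 6 × 422 = 2532
    C–I: 2 × 243 = 486
    Σ(formed) = 3700 kJ
  ΔH_2 = 3624 − 3700 = −76 kJ
ΔH_1 − ΔH_2 = −1353 kJ, so reaction 1 has the more negative ΔH; |ΔH_1 − ΔH_2| = 1353 kJ.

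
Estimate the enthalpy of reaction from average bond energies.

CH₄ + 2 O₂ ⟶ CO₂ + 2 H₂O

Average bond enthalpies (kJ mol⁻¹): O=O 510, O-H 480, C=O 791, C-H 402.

ΔH ≈ −874 kJ

Bonds broken (reactants):
  C-H: 4 × 402 = 1608
  O=O: 2 × 510 = 1020
  Σ(broken) = 2628 kJ
Bonds formed (products):
  C=O: 2 × 791 = 1582
  O-H: 4 × 480 = 1920
  Σ(formed) = 3502 kJ
ΔH = Σ(broken) − Σ(formed) = 2628 − 3502 = −874 kJ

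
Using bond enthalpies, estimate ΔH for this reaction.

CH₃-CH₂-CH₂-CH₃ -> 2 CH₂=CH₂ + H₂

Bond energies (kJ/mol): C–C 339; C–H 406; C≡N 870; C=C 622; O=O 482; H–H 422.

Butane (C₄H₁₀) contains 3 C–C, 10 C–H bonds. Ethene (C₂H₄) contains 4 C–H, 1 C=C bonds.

ΔH ≈ +163 kJ

Bonds broken (reactants):
  C–C: 3 × 339 = 1017
  C–H: 10 × 406 = 4060
  Σ(broken) = 5077 kJ
Bonds formed (products):
  C–H: 8 × 406 = 3248
  C=C: 2 × 622 = 1244
  H–H: 1 × 422 = 422
  Σ(formed) = 4914 kJ
ΔH = Σ(broken) − Σ(formed) = 5077 − 4914 = +163 kJ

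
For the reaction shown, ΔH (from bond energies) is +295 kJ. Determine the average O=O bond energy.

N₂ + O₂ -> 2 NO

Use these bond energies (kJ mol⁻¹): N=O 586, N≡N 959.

D(O=O) ≈ 508 kJ/mol

Let D be the O=O bond energy.
Σ(broken) = 1×959 + 1×D = 959 + D
Σ(formed) = 2×586 = 1172
ΔH = Σ(broken) − Σ(formed) = (959 + D) − (1172) = −213 + D
Setting this equal to +295 kJ gives D = 508 kJ/mol.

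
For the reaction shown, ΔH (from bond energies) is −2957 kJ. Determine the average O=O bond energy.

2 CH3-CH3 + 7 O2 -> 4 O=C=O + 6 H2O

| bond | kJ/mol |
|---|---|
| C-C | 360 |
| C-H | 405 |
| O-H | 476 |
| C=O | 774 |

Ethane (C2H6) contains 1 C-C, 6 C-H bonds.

D(O=O) ≈ 481 kJ/mol

Let D be the O=O bond energy.
Σ(broken) = 2×360 + 12×405 + 7×D = 5580 + 7D
Σ(formed) = 8×774 + 12×476 = 11904
ΔH = Σ(broken) − Σ(formed) = (5580 + 7D) − (11904) = −6324 + 7D
Setting this equal to −2957 kJ gives 7D = 3367, so D = 481 kJ/mol.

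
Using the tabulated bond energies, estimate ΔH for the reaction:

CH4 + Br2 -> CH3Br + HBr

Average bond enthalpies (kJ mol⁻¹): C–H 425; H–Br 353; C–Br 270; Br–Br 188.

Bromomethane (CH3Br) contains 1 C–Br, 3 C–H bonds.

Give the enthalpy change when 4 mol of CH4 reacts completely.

ΔH = −40 kJ

Bonds broken (reactants):
  Br–Br: 1 × 188 = 188
  C–H: 4 × 425 = 1700
  Σ(broken) = 1888 kJ
Bonds formed (products):
  C–Br: 1 × 270 = 270
  C–H: 3 × 425 = 1275
  H–Br: 1 × 353 = 353
  Σ(formed) = 1898 kJ
ΔH = Σ(broken) − Σ(formed) = 1888 − 1898 = −10 kJ
For 4× the reaction as written: 4 × (−10) = −40 kJ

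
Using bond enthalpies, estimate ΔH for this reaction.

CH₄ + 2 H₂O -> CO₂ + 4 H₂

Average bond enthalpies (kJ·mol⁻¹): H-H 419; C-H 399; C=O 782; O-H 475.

ΔH ≈ +256 kJ

Bonds broken (reactants):
  C-H: 4 × 399 = 1596
  O-H: 4 × 475 = 1900
  Σ(broken) = 3496 kJ
Bonds formed (products):
  C=O: 2 × 782 = 1564
  H-H: 4 × 419 = 1676
  Σ(formed) = 3240 kJ
ΔH = Σ(broken) − Σ(formed) = 3496 − 3240 = +256 kJ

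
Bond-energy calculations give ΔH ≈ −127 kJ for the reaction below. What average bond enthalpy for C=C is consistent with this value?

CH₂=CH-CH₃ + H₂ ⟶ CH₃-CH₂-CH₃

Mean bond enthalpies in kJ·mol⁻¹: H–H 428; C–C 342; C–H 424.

Let D be the C=C bond energy.
Σ(broken) = 1×342 + 6×424 + 1×D + 1×428 = 3314 + D
Σ(formed) = 2×342 + 8×424 = 4076
ΔH = Σ(broken) − Σ(formed) = (3314 + D) − (4076) = −762 + D
Setting this equal to −127 kJ gives D = 635 kJ/mol.

D(C=C) ≈ 635 kJ/mol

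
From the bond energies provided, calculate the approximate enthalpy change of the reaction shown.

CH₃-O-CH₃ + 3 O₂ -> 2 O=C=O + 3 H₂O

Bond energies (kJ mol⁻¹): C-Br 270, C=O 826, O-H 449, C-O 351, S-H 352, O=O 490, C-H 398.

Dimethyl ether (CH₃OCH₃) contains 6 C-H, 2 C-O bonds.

Bonds broken (reactants):
  C-H: 6 × 398 = 2388
  C-O: 2 × 351 = 702
  O=O: 3 × 490 = 1470
  Σ(broken) = 4560 kJ
Bonds formed (products):
  C=O: 4 × 826 = 3304
  O-H: 6 × 449 = 2694
  Σ(formed) = 5998 kJ
ΔH = Σ(broken) − Σ(formed) = 4560 − 5998 = −1438 kJ

ΔH ≈ −1438 kJ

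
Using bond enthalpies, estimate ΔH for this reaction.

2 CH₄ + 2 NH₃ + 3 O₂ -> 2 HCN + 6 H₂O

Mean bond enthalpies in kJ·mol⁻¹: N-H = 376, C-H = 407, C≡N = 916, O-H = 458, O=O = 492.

Bonds broken (reactants):
  C-H: 8 × 407 = 3256
  N-H: 6 × 376 = 2256
  O=O: 3 × 492 = 1476
  Σ(broken) = 6988 kJ
Bonds formed (products):
  C≡N: 2 × 916 = 1832
  C-H: 2 × 407 = 814
  O-H: 12 × 458 = 5496
  Σ(formed) = 8142 kJ
ΔH = Σ(broken) − Σ(formed) = 6988 − 8142 = −1154 kJ

ΔH ≈ −1154 kJ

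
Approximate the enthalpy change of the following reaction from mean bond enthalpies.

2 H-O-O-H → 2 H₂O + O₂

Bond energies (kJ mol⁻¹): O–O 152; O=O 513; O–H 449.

ΔH ≈ −209 kJ

Bonds broken (reactants):
  O–H: 4 × 449 = 1796
  O–O: 2 × 152 = 304
  Σ(broken) = 2100 kJ
Bonds formed (products):
  O–H: 4 × 449 = 1796
  O=O: 1 × 513 = 513
  Σ(formed) = 2309 kJ
ΔH = Σ(broken) − Σ(formed) = 2100 − 2309 = −209 kJ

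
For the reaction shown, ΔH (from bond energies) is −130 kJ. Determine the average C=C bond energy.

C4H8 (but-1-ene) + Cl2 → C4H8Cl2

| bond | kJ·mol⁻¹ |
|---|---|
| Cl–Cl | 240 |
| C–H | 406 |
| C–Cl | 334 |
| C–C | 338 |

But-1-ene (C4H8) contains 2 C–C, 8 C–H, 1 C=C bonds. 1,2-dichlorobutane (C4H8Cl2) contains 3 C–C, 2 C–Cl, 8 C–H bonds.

Let D be the C=C bond energy.
Σ(broken) = 2×338 + 8×406 + 1×D + 1×240 = 4164 + D
Σ(formed) = 3×338 + 2×334 + 8×406 = 4930
ΔH = Σ(broken) − Σ(formed) = (4164 + D) − (4930) = −766 + D
Setting this equal to −130 kJ gives D = 636 kJ/mol.

D(C=C) ≈ 636 kJ/mol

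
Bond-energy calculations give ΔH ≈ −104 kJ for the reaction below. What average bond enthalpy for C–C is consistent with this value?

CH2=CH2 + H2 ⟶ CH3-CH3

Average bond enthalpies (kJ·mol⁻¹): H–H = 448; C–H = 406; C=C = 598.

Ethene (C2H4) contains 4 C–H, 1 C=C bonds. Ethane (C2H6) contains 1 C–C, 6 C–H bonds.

Let D be the C–C bond energy.
Σ(broken) = 4×406 + 1×598 + 1×448 = 2670
Σ(formed) = 1×D + 6×406 = 2436 + D
ΔH = Σ(broken) − Σ(formed) = (2670) − (2436 + D) = +234 − D
Setting this equal to −104 kJ gives D = 338 kJ/mol.

D(C–C) ≈ 338 kJ/mol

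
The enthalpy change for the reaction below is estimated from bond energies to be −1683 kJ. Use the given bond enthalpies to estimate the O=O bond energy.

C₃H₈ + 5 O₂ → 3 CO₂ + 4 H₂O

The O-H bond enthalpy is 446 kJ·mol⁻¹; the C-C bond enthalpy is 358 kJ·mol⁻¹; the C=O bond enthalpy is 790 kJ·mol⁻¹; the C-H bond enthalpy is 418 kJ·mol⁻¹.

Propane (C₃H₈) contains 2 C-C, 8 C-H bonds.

Let D be the O=O bond energy.
Σ(broken) = 2×358 + 8×418 + 5×D = 4060 + 5D
Σ(formed) = 6×790 + 8×446 = 8308
ΔH = Σ(broken) − Σ(formed) = (4060 + 5D) − (8308) = −4248 + 5D
Setting this equal to −1683 kJ gives 5D = 2565, so D = 513 kJ/mol.

D(O=O) ≈ 513 kJ/mol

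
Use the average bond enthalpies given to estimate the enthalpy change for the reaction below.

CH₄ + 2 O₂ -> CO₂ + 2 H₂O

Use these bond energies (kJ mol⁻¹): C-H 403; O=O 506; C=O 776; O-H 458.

ΔH ≈ −760 kJ

Bonds broken (reactants):
  C-H: 4 × 403 = 1612
  O=O: 2 × 506 = 1012
  Σ(broken) = 2624 kJ
Bonds formed (products):
  C=O: 2 × 776 = 1552
  O-H: 4 × 458 = 1832
  Σ(formed) = 3384 kJ
ΔH = Σ(broken) − Σ(formed) = 2624 − 3384 = −760 kJ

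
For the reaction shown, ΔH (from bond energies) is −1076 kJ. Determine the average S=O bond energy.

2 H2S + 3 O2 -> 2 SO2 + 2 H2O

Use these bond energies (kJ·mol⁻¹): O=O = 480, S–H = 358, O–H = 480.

Let D be the S=O bond energy.
Σ(broken) = 3×480 + 4×358 = 2872
Σ(formed) = 4×480 + 4×D = 1920 + 4D
ΔH = Σ(broken) − Σ(formed) = (2872) − (1920 + 4D) = +952 − 4D
Setting this equal to −1076 kJ gives 4D = 2028, so D = 507 kJ/mol.

D(S=O) ≈ 507 kJ/mol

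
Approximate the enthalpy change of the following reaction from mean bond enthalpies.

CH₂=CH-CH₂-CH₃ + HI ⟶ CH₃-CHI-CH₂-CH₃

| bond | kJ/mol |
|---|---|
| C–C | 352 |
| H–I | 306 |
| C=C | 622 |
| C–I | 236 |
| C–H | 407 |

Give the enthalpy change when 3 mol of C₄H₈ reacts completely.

ΔH = −201 kJ

Bonds broken (reactants):
  C–C: 2 × 352 = 704
  C–H: 8 × 407 = 3256
  C=C: 1 × 622 = 622
  H–I: 1 × 306 = 306
  Σ(broken) = 4888 kJ
Bonds formed (products):
  C–C: 3 × 352 = 1056
  C–H: 9 × 407 = 3663
  C–I: 1 × 236 = 236
  Σ(formed) = 4955 kJ
ΔH = Σ(broken) − Σ(formed) = 4888 − 4955 = −67 kJ
For 3× the reaction as written: 3 × (−67) = −201 kJ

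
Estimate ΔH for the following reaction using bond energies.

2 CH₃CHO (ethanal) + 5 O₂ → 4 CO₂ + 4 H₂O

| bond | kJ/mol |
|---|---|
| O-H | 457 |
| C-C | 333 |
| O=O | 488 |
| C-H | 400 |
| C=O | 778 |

Bonds broken (reactants):
  C-C: 2 × 333 = 666
  C-H: 8 × 400 = 3200
  C=O: 2 × 778 = 1556
  O=O: 5 × 488 = 2440
  Σ(broken) = 7862 kJ
Bonds formed (products):
  C=O: 8 × 778 = 6224
  O-H: 8 × 457 = 3656
  Σ(formed) = 9880 kJ
ΔH = Σ(broken) − Σ(formed) = 7862 − 9880 = −2018 kJ

ΔH ≈ −2018 kJ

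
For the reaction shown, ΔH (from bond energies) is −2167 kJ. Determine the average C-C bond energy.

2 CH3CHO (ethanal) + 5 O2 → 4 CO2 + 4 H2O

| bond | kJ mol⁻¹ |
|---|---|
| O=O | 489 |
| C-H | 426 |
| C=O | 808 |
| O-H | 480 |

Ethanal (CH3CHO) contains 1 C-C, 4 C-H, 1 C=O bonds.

D(C-C) ≈ 334 kJ/mol

Let D be the C-C bond energy.
Σ(broken) = 2×D + 8×426 + 2×808 + 5×489 = 7469 + 2D
Σ(formed) = 8×808 + 8×480 = 10304
ΔH = Σ(broken) − Σ(formed) = (7469 + 2D) − (10304) = −2835 + 2D
Setting this equal to −2167 kJ gives 2D = 668, so D = 334 kJ/mol.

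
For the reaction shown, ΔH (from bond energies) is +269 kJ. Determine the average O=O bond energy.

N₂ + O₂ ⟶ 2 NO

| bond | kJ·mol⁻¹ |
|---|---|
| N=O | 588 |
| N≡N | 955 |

D(O=O) ≈ 490 kJ/mol

Let D be the O=O bond energy.
Σ(broken) = 1×955 + 1×D = 955 + D
Σ(formed) = 2×588 = 1176
ΔH = Σ(broken) − Σ(formed) = (955 + D) − (1176) = −221 + D
Setting this equal to +269 kJ gives D = 490 kJ/mol.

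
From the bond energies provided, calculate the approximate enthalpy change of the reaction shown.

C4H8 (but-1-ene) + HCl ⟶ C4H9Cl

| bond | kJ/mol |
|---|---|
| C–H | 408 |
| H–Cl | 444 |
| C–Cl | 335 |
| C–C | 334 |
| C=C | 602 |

Bonds broken (reactants):
  C–C: 2 × 334 = 668
  C–H: 8 × 408 = 3264
  C=C: 1 × 602 = 602
  H–Cl: 1 × 444 = 444
  Σ(broken) = 4978 kJ
Bonds formed (products):
  C–C: 3 × 334 = 1002
  C–Cl: 1 × 335 = 335
  C–H: 9 × 408 = 3672
  Σ(formed) = 5009 kJ
ΔH = Σ(broken) − Σ(formed) = 4978 − 5009 = −31 kJ

ΔH ≈ −31 kJ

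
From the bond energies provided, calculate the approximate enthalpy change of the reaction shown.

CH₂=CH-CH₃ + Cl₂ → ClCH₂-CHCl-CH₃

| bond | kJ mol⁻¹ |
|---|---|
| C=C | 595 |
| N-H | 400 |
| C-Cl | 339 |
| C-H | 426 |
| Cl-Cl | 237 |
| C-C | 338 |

Bonds broken (reactants):
  C-C: 1 × 338 = 338
  C-H: 6 × 426 = 2556
  C=C: 1 × 595 = 595
  Cl-Cl: 1 × 237 = 237
  Σ(broken) = 3726 kJ
Bonds formed (products):
  C-C: 2 × 338 = 676
  C-Cl: 2 × 339 = 678
  C-H: 6 × 426 = 2556
  Σ(formed) = 3910 kJ
ΔH = Σ(broken) − Σ(formed) = 3726 − 3910 = −184 kJ

ΔH ≈ −184 kJ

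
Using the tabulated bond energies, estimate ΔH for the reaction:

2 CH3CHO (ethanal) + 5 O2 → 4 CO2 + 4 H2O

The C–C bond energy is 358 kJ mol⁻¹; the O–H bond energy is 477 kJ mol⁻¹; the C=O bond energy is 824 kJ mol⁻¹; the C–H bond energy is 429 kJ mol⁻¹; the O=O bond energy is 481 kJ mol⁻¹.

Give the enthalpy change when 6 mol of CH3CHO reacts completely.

Bonds broken (reactants):
  C–C: 2 × 358 = 716
  C–H: 8 × 429 = 3432
  C=O: 2 × 824 = 1648
  O=O: 5 × 481 = 2405
  Σ(broken) = 8201 kJ
Bonds formed (products):
  C=O: 8 × 824 = 6592
  O–H: 8 × 477 = 3816
  Σ(formed) = 10408 kJ
ΔH = Σ(broken) − Σ(formed) = 8201 − 10408 = −2207 kJ
For 3× the reaction as written: 3 × (−2207) = −6621 kJ

ΔH = −6621 kJ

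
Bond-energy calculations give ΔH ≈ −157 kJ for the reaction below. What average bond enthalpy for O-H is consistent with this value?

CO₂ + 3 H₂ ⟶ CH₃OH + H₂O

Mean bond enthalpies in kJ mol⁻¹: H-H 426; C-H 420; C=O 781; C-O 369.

D(O-H) ≈ 456 kJ/mol

Let D be the O-H bond energy.
Σ(broken) = 2×781 + 3×426 = 2840
Σ(formed) = 3×420 + 1×369 + 3×D = 1629 + 3D
ΔH = Σ(broken) − Σ(formed) = (2840) − (1629 + 3D) = +1211 − 3D
Setting this equal to −157 kJ gives 3D = 1368, so D = 456 kJ/mol.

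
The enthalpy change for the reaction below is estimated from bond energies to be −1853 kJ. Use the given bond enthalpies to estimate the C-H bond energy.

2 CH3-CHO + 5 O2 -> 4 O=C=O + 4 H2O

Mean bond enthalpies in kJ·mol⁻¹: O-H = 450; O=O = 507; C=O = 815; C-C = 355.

D(C-H) ≈ 424 kJ/mol

Let D be the C-H bond energy.
Σ(broken) = 2×355 + 8×D + 2×815 + 5×507 = 4875 + 8D
Σ(formed) = 8×815 + 8×450 = 10120
ΔH = Σ(broken) − Σ(formed) = (4875 + 8D) − (10120) = −5245 + 8D
Setting this equal to −1853 kJ gives 8D = 3392, so D = 424 kJ/mol.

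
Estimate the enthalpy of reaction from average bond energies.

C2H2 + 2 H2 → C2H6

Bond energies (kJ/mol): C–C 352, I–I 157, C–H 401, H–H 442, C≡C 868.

Bonds broken (reactants):
  C≡C: 1 × 868 = 868
  C–H: 2 × 401 = 802
  H–H: 2 × 442 = 884
  Σ(broken) = 2554 kJ
Bonds formed (products):
  C–C: 1 × 352 = 352
  C–H: 6 × 401 = 2406
  Σ(formed) = 2758 kJ
ΔH = Σ(broken) − Σ(formed) = 2554 − 2758 = −204 kJ

ΔH ≈ −204 kJ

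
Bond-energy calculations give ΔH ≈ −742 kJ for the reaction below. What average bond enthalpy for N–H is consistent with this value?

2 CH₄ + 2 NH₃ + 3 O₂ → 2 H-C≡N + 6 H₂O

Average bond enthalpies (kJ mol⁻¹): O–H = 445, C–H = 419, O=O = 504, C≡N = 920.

D(N–H) ≈ 402 kJ/mol

Let D be the N–H bond energy.
Σ(broken) = 8×419 + 6×D + 3×504 = 4864 + 6D
Σ(formed) = 2×920 + 2×419 + 12×445 = 8018
ΔH = Σ(broken) − Σ(formed) = (4864 + 6D) − (8018) = −3154 + 6D
Setting this equal to −742 kJ gives 6D = 2412, so D = 402 kJ/mol.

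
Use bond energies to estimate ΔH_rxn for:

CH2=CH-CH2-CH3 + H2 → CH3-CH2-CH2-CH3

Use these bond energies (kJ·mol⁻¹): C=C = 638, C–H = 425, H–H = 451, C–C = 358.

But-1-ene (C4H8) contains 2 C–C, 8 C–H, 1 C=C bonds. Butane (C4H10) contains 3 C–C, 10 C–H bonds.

ΔH ≈ −119 kJ

Bonds broken (reactants):
  C–C: 2 × 358 = 716
  C–H: 8 × 425 = 3400
  C=C: 1 × 638 = 638
  H–H: 1 × 451 = 451
  Σ(broken) = 5205 kJ
Bonds formed (products):
  C–C: 3 × 358 = 1074
  C–H: 10 × 425 = 4250
  Σ(formed) = 5324 kJ
ΔH = Σ(broken) − Σ(formed) = 5205 − 5324 = −119 kJ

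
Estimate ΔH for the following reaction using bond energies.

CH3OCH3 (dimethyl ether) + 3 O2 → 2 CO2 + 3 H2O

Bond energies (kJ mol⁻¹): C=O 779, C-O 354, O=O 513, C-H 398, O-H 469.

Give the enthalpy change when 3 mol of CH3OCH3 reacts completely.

ΔH = −3885 kJ

Bonds broken (reactants):
  C-H: 6 × 398 = 2388
  C-O: 2 × 354 = 708
  O=O: 3 × 513 = 1539
  Σ(broken) = 4635 kJ
Bonds formed (products):
  C=O: 4 × 779 = 3116
  O-H: 6 × 469 = 2814
  Σ(formed) = 5930 kJ
ΔH = Σ(broken) − Σ(formed) = 4635 − 5930 = −1295 kJ
For 3× the reaction as written: 3 × (−1295) = −3885 kJ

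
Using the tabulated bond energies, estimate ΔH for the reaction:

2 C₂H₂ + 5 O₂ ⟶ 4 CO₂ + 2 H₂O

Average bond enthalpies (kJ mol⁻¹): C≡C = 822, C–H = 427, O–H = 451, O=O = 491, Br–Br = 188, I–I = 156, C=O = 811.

ΔH ≈ −2485 kJ

Bonds broken (reactants):
  C≡C: 2 × 822 = 1644
  C–H: 4 × 427 = 1708
  O=O: 5 × 491 = 2455
  Σ(broken) = 5807 kJ
Bonds formed (products):
  C=O: 8 × 811 = 6488
  O–H: 4 × 451 = 1804
  Σ(formed) = 8292 kJ
ΔH = Σ(broken) − Σ(formed) = 5807 − 8292 = −2485 kJ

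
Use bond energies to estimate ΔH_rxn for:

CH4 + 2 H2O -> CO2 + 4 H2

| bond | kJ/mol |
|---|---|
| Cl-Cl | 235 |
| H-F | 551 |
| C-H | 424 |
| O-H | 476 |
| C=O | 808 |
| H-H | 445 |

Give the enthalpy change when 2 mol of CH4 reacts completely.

ΔH = +408 kJ

Bonds broken (reactants):
  C-H: 4 × 424 = 1696
  O-H: 4 × 476 = 1904
  Σ(broken) = 3600 kJ
Bonds formed (products):
  C=O: 2 × 808 = 1616
  H-H: 4 × 445 = 1780
  Σ(formed) = 3396 kJ
ΔH = Σ(broken) − Σ(formed) = 3600 − 3396 = +204 kJ
For 2× the reaction as written: 2 × (+204) = +408 kJ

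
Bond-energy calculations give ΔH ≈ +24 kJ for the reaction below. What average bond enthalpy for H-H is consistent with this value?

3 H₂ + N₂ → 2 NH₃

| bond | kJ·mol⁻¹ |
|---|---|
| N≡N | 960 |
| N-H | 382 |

D(H-H) ≈ 452 kJ/mol

Let D be the H-H bond energy.
Σ(broken) = 3×D + 1×960 = 960 + 3D
Σ(formed) = 6×382 = 2292
ΔH = Σ(broken) − Σ(formed) = (960 + 3D) − (2292) = −1332 + 3D
Setting this equal to +24 kJ gives 3D = 1356, so D = 452 kJ/mol.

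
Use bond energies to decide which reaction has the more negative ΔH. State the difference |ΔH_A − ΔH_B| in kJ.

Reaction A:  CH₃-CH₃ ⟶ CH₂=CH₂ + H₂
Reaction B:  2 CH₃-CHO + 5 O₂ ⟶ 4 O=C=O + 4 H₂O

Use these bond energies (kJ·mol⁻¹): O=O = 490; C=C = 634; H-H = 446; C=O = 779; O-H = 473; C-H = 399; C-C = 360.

Reaction B, by 2174 kJ

Reaction A:
  Bonds broken (reactants):
    C-C: 1 × 360 = 360
    C-H: 6 × 399 = 2394
    Σ(broken) = 2754 kJ
  Bonds formed (products):
    C-H: 4 × 399 = 1596
    C=C: 1 × 634 = 634
    H-H: 1 × 446 = 446
    Σ(formed) = 2676 kJ
  ΔH_A = 2754 − 2676 = +78 kJ
Reaction B:
  Bonds broken (reactants):
    C-C: 2 × 360 = 720
    C-H: 8 × 399 = 3192
    C=O: 2 × 779 = 1558
    O=O: 5 × 490 = 2450
    Σ(broken) = 7920 kJ
  Bonds formed (products):
    C=O: 8 × 779 = 6232
    O-H: 8 × 473 = 3784
    Σ(formed) = 10016 kJ
  ΔH_B = 7920 − 10016 = −2096 kJ
ΔH_A − ΔH_B = +2174 kJ, so reaction B has the more negative ΔH; |ΔH_A − ΔH_B| = 2174 kJ.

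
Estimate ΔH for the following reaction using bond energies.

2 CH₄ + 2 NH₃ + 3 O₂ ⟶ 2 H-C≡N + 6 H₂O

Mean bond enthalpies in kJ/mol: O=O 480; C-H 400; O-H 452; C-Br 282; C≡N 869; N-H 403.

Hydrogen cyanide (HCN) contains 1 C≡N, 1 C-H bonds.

Bonds broken (reactants):
  C-H: 8 × 400 = 3200
  N-H: 6 × 403 = 2418
  O=O: 3 × 480 = 1440
  Σ(broken) = 7058 kJ
Bonds formed (products):
  C≡N: 2 × 869 = 1738
  C-H: 2 × 400 = 800
  O-H: 12 × 452 = 5424
  Σ(formed) = 7962 kJ
ΔH = Σ(broken) − Σ(formed) = 7058 − 7962 = −904 kJ

ΔH ≈ −904 kJ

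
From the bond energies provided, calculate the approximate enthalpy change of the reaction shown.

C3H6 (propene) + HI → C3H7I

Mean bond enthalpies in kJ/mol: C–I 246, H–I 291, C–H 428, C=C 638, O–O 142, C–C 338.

ΔH ≈ −83 kJ

Bonds broken (reactants):
  C–C: 1 × 338 = 338
  C–H: 6 × 428 = 2568
  C=C: 1 × 638 = 638
  H–I: 1 × 291 = 291
  Σ(broken) = 3835 kJ
Bonds formed (products):
  C–C: 2 × 338 = 676
  C–H: 7 × 428 = 2996
  C–I: 1 × 246 = 246
  Σ(formed) = 3918 kJ
ΔH = Σ(broken) − Σ(formed) = 3835 − 3918 = −83 kJ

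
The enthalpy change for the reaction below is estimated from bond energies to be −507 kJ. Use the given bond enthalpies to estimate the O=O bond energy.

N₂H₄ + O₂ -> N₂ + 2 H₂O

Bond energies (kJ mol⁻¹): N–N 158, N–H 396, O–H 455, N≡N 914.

D(O=O) ≈ 485 kJ/mol

Let D be the O=O bond energy.
Σ(broken) = 4×396 + 1×158 + 1×D = 1742 + D
Σ(formed) = 1×914 + 4×455 = 2734
ΔH = Σ(broken) − Σ(formed) = (1742 + D) − (2734) = −992 + D
Setting this equal to −507 kJ gives D = 485 kJ/mol.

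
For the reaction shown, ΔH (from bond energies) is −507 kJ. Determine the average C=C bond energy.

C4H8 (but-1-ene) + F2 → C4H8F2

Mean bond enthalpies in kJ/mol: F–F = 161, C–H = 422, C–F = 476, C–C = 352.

D(C=C) ≈ 636 kJ/mol

Let D be the C=C bond energy.
Σ(broken) = 2×352 + 8×422 + 1×D + 1×161 = 4241 + D
Σ(formed) = 3×352 + 2×476 + 8×422 = 5384
ΔH = Σ(broken) − Σ(formed) = (4241 + D) − (5384) = −1143 + D
Setting this equal to −507 kJ gives D = 636 kJ/mol.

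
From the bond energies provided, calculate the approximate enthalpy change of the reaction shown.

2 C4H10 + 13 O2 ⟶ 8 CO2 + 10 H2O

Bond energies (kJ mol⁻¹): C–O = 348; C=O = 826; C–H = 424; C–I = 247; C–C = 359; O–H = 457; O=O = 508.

Bonds broken (reactants):
  C–C: 6 × 359 = 2154
  C–H: 20 × 424 = 8480
  O=O: 13 × 508 = 6604
  Σ(broken) = 17238 kJ
Bonds formed (products):
  C=O: 16 × 826 = 13216
  O–H: 20 × 457 = 9140
  Σ(formed) = 22356 kJ
ΔH = Σ(broken) − Σ(formed) = 17238 − 22356 = −5118 kJ

ΔH ≈ −5118 kJ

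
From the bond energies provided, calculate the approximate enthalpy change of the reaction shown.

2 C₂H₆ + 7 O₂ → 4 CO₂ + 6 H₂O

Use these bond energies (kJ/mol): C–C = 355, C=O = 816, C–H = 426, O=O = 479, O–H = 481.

Bonds broken (reactants):
  C–C: 2 × 355 = 710
  C–H: 12 × 426 = 5112
  O=O: 7 × 479 = 3353
  Σ(broken) = 9175 kJ
Bonds formed (products):
  C=O: 8 × 816 = 6528
  O–H: 12 × 481 = 5772
  Σ(formed) = 12300 kJ
ΔH = Σ(broken) − Σ(formed) = 9175 − 12300 = −3125 kJ

ΔH ≈ −3125 kJ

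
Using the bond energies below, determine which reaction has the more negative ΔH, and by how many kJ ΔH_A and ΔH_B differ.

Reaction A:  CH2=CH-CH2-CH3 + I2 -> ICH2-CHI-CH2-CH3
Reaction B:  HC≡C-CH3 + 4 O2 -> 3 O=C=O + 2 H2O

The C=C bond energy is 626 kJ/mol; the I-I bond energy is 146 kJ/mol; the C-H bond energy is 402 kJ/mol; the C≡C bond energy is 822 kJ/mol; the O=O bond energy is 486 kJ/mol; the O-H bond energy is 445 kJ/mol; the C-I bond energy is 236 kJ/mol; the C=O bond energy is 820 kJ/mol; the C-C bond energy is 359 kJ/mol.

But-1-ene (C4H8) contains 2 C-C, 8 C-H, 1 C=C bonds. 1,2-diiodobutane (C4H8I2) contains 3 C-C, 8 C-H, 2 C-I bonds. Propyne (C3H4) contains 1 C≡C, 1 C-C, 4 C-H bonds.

Reaction B, by 1908 kJ

Reaction A:
  Bonds broken (reactants):
    C-C: 2 × 359 = 718
    C-H: 8 × 402 = 3216
    C=C: 1 × 626 = 626
    I-I: 1 × 146 = 146
    Σ(broken) = 4706 kJ
  Bonds formed (products):
    C-C: 3 × 359 = 1077
    C-H: 8 × 402 = 3216
    C-I: 2 × 236 = 472
    Σ(formed) = 4765 kJ
  ΔH_A = 4706 − 4765 = −59 kJ
Reaction B:
  Bonds broken (reactants):
    C≡C: 1 × 822 = 822
    C-C: 1 × 359 = 359
    C-H: 4 × 402 = 1608
    O=O: 4 × 486 = 1944
    Σ(broken) = 4733 kJ
  Bonds formed (products):
    C=O: 6 × 820 = 4920
    O-H: 4 × 445 = 1780
    Σ(formed) = 6700 kJ
  ΔH_B = 4733 − 6700 = −1967 kJ
ΔH_A − ΔH_B = +1908 kJ, so reaction B has the more negative ΔH; |ΔH_A − ΔH_B| = 1908 kJ.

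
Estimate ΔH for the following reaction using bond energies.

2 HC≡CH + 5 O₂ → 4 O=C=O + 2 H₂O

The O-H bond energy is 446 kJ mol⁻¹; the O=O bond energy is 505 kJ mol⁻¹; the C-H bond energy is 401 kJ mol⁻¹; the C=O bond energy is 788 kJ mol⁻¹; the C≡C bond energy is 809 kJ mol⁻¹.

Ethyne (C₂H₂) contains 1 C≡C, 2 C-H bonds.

ΔH ≈ −2341 kJ

Bonds broken (reactants):
  C≡C: 2 × 809 = 1618
  C-H: 4 × 401 = 1604
  O=O: 5 × 505 = 2525
  Σ(broken) = 5747 kJ
Bonds formed (products):
  C=O: 8 × 788 = 6304
  O-H: 4 × 446 = 1784
  Σ(formed) = 8088 kJ
ΔH = Σ(broken) − Σ(formed) = 5747 − 8088 = −2341 kJ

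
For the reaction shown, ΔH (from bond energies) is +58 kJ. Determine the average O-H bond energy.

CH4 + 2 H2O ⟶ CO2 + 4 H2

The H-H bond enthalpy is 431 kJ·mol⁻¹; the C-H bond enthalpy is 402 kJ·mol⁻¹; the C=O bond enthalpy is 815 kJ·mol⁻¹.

D(O-H) ≈ 451 kJ/mol

Let D be the O-H bond energy.
Σ(broken) = 4×402 + 4×D = 1608 + 4D
Σ(formed) = 2×815 + 4×431 = 3354
ΔH = Σ(broken) − Σ(formed) = (1608 + 4D) − (3354) = −1746 + 4D
Setting this equal to +58 kJ gives 4D = 1804, so D = 451 kJ/mol.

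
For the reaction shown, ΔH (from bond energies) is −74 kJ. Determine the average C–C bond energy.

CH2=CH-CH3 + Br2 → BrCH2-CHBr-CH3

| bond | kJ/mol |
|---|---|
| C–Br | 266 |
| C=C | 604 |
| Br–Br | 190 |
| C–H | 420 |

Let D be the C–C bond energy.
Σ(broken) = 1×190 + 1×D + 6×420 + 1×604 = 3314 + D
Σ(formed) = 2×266 + 2×D + 6×420 = 3052 + 2D
ΔH = Σ(broken) − Σ(formed) = (3314 + D) − (3052 + 2D) = +262 − D
Setting this equal to −74 kJ gives D = 336 kJ/mol.

D(C–C) ≈ 336 kJ/mol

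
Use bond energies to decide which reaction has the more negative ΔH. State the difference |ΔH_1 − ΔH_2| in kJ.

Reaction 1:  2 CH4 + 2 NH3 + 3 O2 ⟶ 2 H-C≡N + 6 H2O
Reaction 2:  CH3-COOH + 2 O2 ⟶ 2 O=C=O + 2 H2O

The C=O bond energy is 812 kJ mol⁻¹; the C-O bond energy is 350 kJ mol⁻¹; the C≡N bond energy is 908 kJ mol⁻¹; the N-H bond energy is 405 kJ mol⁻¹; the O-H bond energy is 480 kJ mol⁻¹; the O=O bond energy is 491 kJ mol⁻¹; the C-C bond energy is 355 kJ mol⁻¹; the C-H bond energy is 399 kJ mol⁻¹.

Reaction 1:
  Bonds broken (reactants):
    C-H: 8 × 399 = 3192
    N-H: 6 × 405 = 2430
    O=O: 3 × 491 = 1473
    Σ(broken) = 7095 kJ
  Bonds formed (products):
    C≡N: 2 × 908 = 1816
    C-H: 2 × 399 = 798
    O-H: 12 × 480 = 5760
    Σ(formed) = 8374 kJ
  ΔH_1 = 7095 − 8374 = −1279 kJ
Reaction 2:
  Bonds broken (reactants):
    C-C: 1 × 355 = 355
    C-H: 3 × 399 = 1197
    C-O: 1 × 350 = 350
    C=O: 1 × 812 = 812
    O-H: 1 × 480 = 480
    O=O: 2 × 491 = 982
    Σ(broken) = 4176 kJ
  Bonds formed (products):
    C=O: 4 × 812 = 3248
    O-H: 4 × 480 = 1920
    Σ(formed) = 5168 kJ
  ΔH_2 = 4176 − 5168 = −992 kJ
ΔH_1 − ΔH_2 = −287 kJ, so reaction 1 has the more negative ΔH; |ΔH_1 − ΔH_2| = 287 kJ.

Reaction 1, by 287 kJ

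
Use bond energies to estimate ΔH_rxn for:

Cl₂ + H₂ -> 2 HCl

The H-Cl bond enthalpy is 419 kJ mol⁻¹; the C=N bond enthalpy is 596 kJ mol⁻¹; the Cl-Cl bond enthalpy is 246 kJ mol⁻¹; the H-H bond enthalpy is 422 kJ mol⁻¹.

ΔH ≈ −170 kJ

Bonds broken (reactants):
  Cl-Cl: 1 × 246 = 246
  H-H: 1 × 422 = 422
  Σ(broken) = 668 kJ
Bonds formed (products):
  H-Cl: 2 × 419 = 838
  Σ(formed) = 838 kJ
ΔH = Σ(broken) − Σ(formed) = 668 − 838 = −170 kJ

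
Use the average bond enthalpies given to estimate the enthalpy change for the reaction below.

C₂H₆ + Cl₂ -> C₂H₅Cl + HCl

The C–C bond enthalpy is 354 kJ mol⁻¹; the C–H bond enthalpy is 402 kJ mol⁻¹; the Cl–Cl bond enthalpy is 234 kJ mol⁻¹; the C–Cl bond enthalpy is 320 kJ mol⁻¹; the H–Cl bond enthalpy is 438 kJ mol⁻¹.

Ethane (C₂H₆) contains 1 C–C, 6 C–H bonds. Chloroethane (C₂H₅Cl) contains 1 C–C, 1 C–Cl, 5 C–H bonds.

ΔH ≈ −122 kJ

Bonds broken (reactants):
  C–C: 1 × 354 = 354
  C–H: 6 × 402 = 2412
  Cl–Cl: 1 × 234 = 234
  Σ(broken) = 3000 kJ
Bonds formed (products):
  C–C: 1 × 354 = 354
  C–Cl: 1 × 320 = 320
  C–H: 5 × 402 = 2010
  H–Cl: 1 × 438 = 438
  Σ(formed) = 3122 kJ
ΔH = Σ(broken) − Σ(formed) = 3000 − 3122 = −122 kJ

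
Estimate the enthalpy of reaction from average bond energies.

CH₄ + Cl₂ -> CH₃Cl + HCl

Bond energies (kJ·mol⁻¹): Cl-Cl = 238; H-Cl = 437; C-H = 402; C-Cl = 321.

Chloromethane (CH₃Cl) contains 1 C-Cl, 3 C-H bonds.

Bonds broken (reactants):
  C-H: 4 × 402 = 1608
  Cl-Cl: 1 × 238 = 238
  Σ(broken) = 1846 kJ
Bonds formed (products):
  C-Cl: 1 × 321 = 321
  C-H: 3 × 402 = 1206
  H-Cl: 1 × 437 = 437
  Σ(formed) = 1964 kJ
ΔH = Σ(broken) − Σ(formed) = 1846 − 1964 = −118 kJ

ΔH ≈ −118 kJ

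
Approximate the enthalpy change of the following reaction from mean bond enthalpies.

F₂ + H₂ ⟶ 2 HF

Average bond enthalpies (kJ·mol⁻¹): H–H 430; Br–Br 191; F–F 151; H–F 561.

ΔH ≈ −541 kJ

Bonds broken (reactants):
  F–F: 1 × 151 = 151
  H–H: 1 × 430 = 430
  Σ(broken) = 581 kJ
Bonds formed (products):
  H–F: 2 × 561 = 1122
  Σ(formed) = 1122 kJ
ΔH = Σ(broken) − Σ(formed) = 581 − 1122 = −541 kJ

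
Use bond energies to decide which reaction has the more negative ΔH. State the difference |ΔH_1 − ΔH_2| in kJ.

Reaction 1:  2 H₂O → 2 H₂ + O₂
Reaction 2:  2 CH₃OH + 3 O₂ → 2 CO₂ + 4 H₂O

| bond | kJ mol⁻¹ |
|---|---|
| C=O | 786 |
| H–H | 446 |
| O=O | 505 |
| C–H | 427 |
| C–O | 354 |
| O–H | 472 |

Reaction 1:
  Bonds broken (reactants):
    O–H: 4 × 472 = 1888
    Σ(broken) = 1888 kJ
  Bonds formed (products):
    H–H: 2 × 446 = 892
    O=O: 1 × 505 = 505
    Σ(formed) = 1397 kJ
  ΔH_1 = 1888 − 1397 = +491 kJ
Reaction 2:
  Bonds broken (reactants):
    C–H: 6 × 427 = 2562
    C–O: 2 × 354 = 708
    O–H: 2 × 472 = 944
    O=O: 3 × 505 = 1515
    Σ(broken) = 5729 kJ
  Bonds formed (products):
    C=O: 4 × 786 = 3144
    O–H: 8 × 472 = 3776
    Σ(formed) = 6920 kJ
  ΔH_2 = 5729 − 6920 = −1191 kJ
ΔH_1 − ΔH_2 = +1682 kJ, so reaction 2 has the more negative ΔH; |ΔH_1 − ΔH_2| = 1682 kJ.

Reaction 2, by 1682 kJ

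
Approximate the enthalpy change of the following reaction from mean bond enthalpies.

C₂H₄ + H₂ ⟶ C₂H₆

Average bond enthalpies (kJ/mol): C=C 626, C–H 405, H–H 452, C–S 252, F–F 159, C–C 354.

Bonds broken (reactants):
  C–H: 4 × 405 = 1620
  C=C: 1 × 626 = 626
  H–H: 1 × 452 = 452
  Σ(broken) = 2698 kJ
Bonds formed (products):
  C–C: 1 × 354 = 354
  C–H: 6 × 405 = 2430
  Σ(formed) = 2784 kJ
ΔH = Σ(broken) − Σ(formed) = 2698 − 2784 = −86 kJ

ΔH ≈ −86 kJ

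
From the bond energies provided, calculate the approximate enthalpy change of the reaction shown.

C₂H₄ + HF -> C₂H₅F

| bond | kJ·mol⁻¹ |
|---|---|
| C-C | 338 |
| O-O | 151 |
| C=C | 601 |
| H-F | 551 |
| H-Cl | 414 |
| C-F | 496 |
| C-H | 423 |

ΔH ≈ −105 kJ

Bonds broken (reactants):
  C-H: 4 × 423 = 1692
  C=C: 1 × 601 = 601
  H-F: 1 × 551 = 551
  Σ(broken) = 2844 kJ
Bonds formed (products):
  C-C: 1 × 338 = 338
  C-F: 1 × 496 = 496
  C-H: 5 × 423 = 2115
  Σ(formed) = 2949 kJ
ΔH = Σ(broken) − Σ(formed) = 2844 − 2949 = −105 kJ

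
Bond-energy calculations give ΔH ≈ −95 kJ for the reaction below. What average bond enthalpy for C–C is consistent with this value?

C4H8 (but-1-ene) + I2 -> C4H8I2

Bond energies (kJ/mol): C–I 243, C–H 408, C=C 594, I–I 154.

Let D be the C–C bond energy.
Σ(broken) = 2×D + 8×408 + 1×594 + 1×154 = 4012 + 2D
Σ(formed) = 3×D + 8×408 + 2×243 = 3750 + 3D
ΔH = Σ(broken) − Σ(formed) = (4012 + 2D) − (3750 + 3D) = +262 − D
Setting this equal to −95 kJ gives D = 357 kJ/mol.

D(C–C) ≈ 357 kJ/mol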